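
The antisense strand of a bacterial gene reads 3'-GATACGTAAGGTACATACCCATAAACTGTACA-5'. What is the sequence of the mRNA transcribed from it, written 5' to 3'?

Reading the template 3'→5' as shown, RNA polymerase pairs each base (A→U, T→A, G↔C) to build mRNA 5'→3' directly.

5'-CUAUGCAUUCCAUGUAUGGGUAUUUGACAUGU-3'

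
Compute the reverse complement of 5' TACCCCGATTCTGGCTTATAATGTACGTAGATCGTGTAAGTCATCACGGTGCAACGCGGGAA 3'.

Reading the sequence 3'→5' and pairing each base (A↔T, G↔C) gives the reverse complement directly.

5'-TTCCCGCGTTGCACCGTGATGACTTACACGATCTACGTACATTATAAGCCAGAATCGGGGTA-3'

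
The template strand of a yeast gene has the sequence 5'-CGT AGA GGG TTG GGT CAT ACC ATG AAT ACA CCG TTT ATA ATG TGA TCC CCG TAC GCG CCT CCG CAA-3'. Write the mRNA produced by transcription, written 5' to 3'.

5'-UUGCGGAGGCGCGUACGGGGAUCACAUUAUAAACGGUGUAUUCAUGGUAUGACCCAACCCUCUACG-3'

The mRNA has the sequence of the coding strand (reverse complement of the template) with T→U. Reverse complement of CGTAGAGGGTTGGGTCATACCATGAATACACCGTTTATAATGTGATCCCCGTACGCGCCTCCGCAA is TTGCGGAGGCGCGTACGGGGATCACATTATAAACGGTGTATTCATGGTATGACCCAACCCTCTACG; then T→U.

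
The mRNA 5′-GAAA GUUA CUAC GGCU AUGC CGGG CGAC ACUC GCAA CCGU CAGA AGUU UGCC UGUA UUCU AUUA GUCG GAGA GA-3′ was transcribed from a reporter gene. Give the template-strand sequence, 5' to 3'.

Replace U with T to get the coding DNA strand: GAAAGTTACTACGGCTATGCCGGGCGACACTCGCAACCGTCAGAAGTTTGCCTGTATTCTATTAGTCGGAGAGA. The template strand is its reverse complement (complement CTTTCAATGATGCCGATACGGCCCGCTGTGAGCGTTGGCAGTCTTCAAACGGACATAAGATAATCAGCCTCTCT, then reverse).

5'-TCTCTCCGACTAATAGAATACAGGCAAACTTCTGACGGTTGCGAGTGTCGCCCGGCATAGCCGTAGTAACTTTC-3'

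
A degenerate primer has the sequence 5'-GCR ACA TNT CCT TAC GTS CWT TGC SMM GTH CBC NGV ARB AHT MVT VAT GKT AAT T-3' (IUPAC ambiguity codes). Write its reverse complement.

5'-AATTAMCATBABKADTVYTBCNGVGDACKKSGCAAWGSACGTAAGGANATGTYGC-3'

Standard pairs A↔T, G↔C; ambiguity codes pair R↔Y, M↔K, W↔W, S↔S, B↔V, H↔D, N↔N. Complement (CGYTGTANAGGAATGCASGWAACGSKKCADGVGNCBTYVTDAKBABTACMATTAA), then reverse for 5'→3'.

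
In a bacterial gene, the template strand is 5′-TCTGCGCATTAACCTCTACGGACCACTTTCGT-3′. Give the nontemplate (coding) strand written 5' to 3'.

The coding strand is complementary and antiparallel to the template: take the complement (A↔T, G↔C) and reverse.

5'-ACGAAAGTGGTCCGTAGAGGTTAATGCGCAGA-3'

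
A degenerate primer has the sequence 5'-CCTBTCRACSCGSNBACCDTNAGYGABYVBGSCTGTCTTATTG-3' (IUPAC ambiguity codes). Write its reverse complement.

5'-CAATAAGACAGSCVBRVTCRCTNAHGGTVNSCGSGTYGAVAGG-3'

Standard pairs A↔T, G↔C; ambiguity codes pair R↔Y, S↔S, B↔V, D↔H, N↔N. Complement (GGAVAGYTGSGCSNVTGGHANTCRCTVRBVCSGACAGAATAAC), then reverse for 5'→3'.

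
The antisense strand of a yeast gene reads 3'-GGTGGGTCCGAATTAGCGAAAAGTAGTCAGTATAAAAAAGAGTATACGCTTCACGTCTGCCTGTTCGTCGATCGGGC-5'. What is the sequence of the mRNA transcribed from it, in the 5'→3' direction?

5'-CCACCCAGGCUUAAUCGCUUUUCAUCAGUCAUAUUUUUUCUCAUAUGCGAAGUGCAGACGGACAAGCAGCUAGCCCG-3'

Reading the template 3'→5' as shown, RNA polymerase pairs each base (A→U, T→A, G↔C) to build mRNA 5'→3' directly.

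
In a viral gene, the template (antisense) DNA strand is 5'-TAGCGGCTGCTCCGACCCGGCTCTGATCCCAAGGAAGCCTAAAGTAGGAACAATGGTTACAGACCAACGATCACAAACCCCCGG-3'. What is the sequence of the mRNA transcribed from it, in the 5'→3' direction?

RNA polymerase reads the template 3'→5' and synthesizes mRNA 5'→3' by base-pairing (A→U, T→A, G↔C). The complement of the template is ATCGCCGACGAGGCTGGGCCGAGACTAGGGTTCCTTCGGATTTCATCCTTGTTACCAATGTCTGGTTGCTAGTGTTTGGGGGCC; antiparallel, so 5'→3' the coding strand is CCGGGGGTTTGTGATCGTTGGTCTGTAACCATTGTTCCTACTTTAGGCTTCCTTGGGATCAGAGCCGGGTCGGAGCAGCCGCTA. Replace T with U for the mRNA.

5'-CCGGGGGUUUGUGAUCGUUGGUCUGUAACCAUUGUUCCUACUUUAGGCUUCCUUGGGAUCAGAGCCGGGUCGGAGCAGCCGCUA-3'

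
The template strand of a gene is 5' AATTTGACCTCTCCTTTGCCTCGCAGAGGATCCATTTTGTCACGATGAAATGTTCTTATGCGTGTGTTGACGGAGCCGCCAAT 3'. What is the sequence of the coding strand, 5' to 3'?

5'-ATTGGCGGCTCCGTCAACACACGCATAAGAACATTTCATCGTGACAAAATGGATCCTCTGCGAGGCAAAGGAGAGGTCAAATT-3'

The coding strand is complementary and antiparallel to the template: take the complement (A↔T, G↔C) and reverse.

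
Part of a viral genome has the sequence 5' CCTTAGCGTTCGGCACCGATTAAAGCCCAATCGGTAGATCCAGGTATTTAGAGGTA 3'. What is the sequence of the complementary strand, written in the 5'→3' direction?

5'-TACCTCTAAATACCTGGATCTACCGATTGGGCTTTAATCGGTGCCGAACGCTAAGG-3'

Pairing A↔T and G↔C gives GGAATCGCAAGCCGTGGCTAATTTCGGGTTAGCCATCTAGGTCCATAAATCTCCAT, running 3'→5'. Reverse for the 5'→3' convention.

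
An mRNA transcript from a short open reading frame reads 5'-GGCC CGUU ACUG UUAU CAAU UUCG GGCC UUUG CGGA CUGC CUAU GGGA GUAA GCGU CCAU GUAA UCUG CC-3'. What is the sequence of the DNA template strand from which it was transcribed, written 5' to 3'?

5'-GGCAGATTACATGGACGCTTACTCCCATAGGCAGTCCGCAAAGGCCCGAAATTGATAACAGTAACGGGCC-3'

Replace U with T to get the coding DNA strand: GGCCCGTTACTGTTATCAATTTCGGGCCTTTGCGGACTGCCTATGGGAGTAAGCGTCCATGTAATCTGCC. The template strand is its reverse complement (complement CCGGGCAATGACAATAGTTAAAGCCCGGAAACGCCTGACGGATACCCTCATTCGCAGGTACATTAGACGG, then reverse).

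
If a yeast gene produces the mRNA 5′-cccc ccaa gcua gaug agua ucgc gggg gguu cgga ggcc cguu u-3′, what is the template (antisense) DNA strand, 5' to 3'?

Replace U with T to get the coding DNA strand: CCCCCCAAGCTAGATGAGTATCGCGGGGGGTTCGGAGGCCCGTTT. The template strand is its reverse complement (complement GGGGGGTTCGATCTACTCATAGCGCCCCCCAAGCCTCCGGGCAAA, then reverse).

5′-AAACGGGCCTCCGAACCCCCCGCGATACTCATCTAGCTTGGGGGG-3′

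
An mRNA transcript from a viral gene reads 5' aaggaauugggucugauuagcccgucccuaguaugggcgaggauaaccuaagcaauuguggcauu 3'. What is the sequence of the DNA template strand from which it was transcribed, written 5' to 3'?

Replace U with T to get the coding DNA strand: AAGGAATTGGGTCTGATTAGCCCGTCCCTAGTATGGGCGAGGATAACCTAAGCAATTGTGGCATT. The template strand is its reverse complement (complement TTCCTTAACCCAGACTAATCGGGCAGGGATCATACCCGCTCCTATTGGATTCGTTAACACCGTAA, then reverse).

5'-AATGCCACAATTGCTTAGGTTATCCTCGCCCATACTAGGGACGGGCTAATCAGACCCAATTCCTT-3'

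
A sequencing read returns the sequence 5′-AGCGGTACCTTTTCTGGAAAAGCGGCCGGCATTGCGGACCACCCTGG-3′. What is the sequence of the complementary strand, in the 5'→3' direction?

5'-CCAGGGTGGTCCGCAATGCCGGCCGCTTTTCCAGAAAAGGTACCGCT-3'

Pairing A↔T and G↔C gives TCGCCATGGAAAAGACCTTTTCGCCGGCCGTAACGCCTGGTGGGACC, running 3'→5'. Reverse for the 5'→3' convention.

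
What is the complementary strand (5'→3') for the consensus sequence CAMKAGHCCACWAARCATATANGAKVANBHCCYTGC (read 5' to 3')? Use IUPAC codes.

Standard pairs A↔T, G↔C; ambiguity codes pair R↔Y, M↔K, W↔W, B↔V, H↔D, N↔N. Complement (GTKMTCDGGTGWTTYGTATATNCTMBTNVDGGRACG), then reverse for 5'→3'.

5′-GCARGGDVNTBMTCNTATATGYTTWGTGGDCTMKTG-3′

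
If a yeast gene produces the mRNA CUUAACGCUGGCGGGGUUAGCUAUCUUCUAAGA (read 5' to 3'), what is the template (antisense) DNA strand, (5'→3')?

5′-TCTTAGAAGATAGCTAACCCCGCCAGCGTTAAG-3′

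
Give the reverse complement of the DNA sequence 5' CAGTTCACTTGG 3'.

Complement each base (A↔T, G↔C): GTCAAGTGAACC. Then reverse.

5'-CCAAGTGAACTG-3'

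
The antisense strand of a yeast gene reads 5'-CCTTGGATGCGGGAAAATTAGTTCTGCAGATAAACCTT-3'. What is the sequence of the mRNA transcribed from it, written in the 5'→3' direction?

5'-AAGGUUUAUCUGCAGAACUAAUUUUCCCGCAUCCAAGG-3'

RNA polymerase reads the template 3'→5' and synthesizes mRNA 5'→3' by base-pairing (A→U, T→A, G↔C). The complement of the template is GGAACCTACGCCCTTTTAATCAAGACGTCTATTTGGAA; antiparallel, so 5'→3' the coding strand is AAGGTTTATCTGCAGAACTAATTTTCCCGCATCCAAGG. Replace T with U for the mRNA.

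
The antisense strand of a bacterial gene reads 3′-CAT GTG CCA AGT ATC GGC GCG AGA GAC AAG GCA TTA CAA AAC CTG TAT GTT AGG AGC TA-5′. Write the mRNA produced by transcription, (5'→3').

Reading the template 3'→5' as shown, RNA polymerase pairs each base (A→U, T→A, G↔C) to build mRNA 5'→3' directly.

5'-GUACACGGUUCAUAGCCGCGCUCUCUGUUCCGUAAUGUUUUGGACAUACAAUCCUCGAU-3'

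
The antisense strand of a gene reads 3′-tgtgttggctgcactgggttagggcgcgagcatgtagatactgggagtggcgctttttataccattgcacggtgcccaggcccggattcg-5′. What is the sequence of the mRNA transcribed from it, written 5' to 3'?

5′-ACACAACCGACGUGACCCAAUCCCGCGCUCGUACAUCUAUGACCCUCACCGCGAAAAAUAUGGUAACGUGCCACGGGUCCGGGCCUAAGC-3′

Reading the template 3'→5' as shown, RNA polymerase pairs each base (A→U, T→A, G↔C) to build mRNA 5'→3' directly.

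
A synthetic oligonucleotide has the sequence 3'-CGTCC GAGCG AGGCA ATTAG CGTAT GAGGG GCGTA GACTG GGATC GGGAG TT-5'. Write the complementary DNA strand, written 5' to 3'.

5'-GCAGGCTCGCTCCGTTAATCGCATACTCCCCGCATCTGACCCTAGCCCTCAA-3'

The strand is given 3'→5', so its complement runs 5'→3' in the same left-to-right order: pair each base A↔T, G↔C.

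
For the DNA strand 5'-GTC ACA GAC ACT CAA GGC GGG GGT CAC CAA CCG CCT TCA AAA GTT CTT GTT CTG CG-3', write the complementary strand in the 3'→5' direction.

Base-pairing A↔T, G↔C gives the complement. The complementary strand is antiparallel, so paired with a 5'→3' strand it runs 3'→5'.

3'-CAGTGTCTGTGAGTTCCGCCCCCAGTGGTTGGCGGAAGTTTTCAAGAACAAGACGC-5'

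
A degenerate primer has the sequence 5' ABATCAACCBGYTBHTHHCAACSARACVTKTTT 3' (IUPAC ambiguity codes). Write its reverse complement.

5'-AAAMABGTYTSGTTGDDADVARCVGGTTGATVT-3'

Standard pairs A↔T, G↔C; ambiguity codes pair R↔Y, K↔M, S↔S, B↔V, H↔D. Complement (TVTAGTTGGVCRAVDADDGTTGSTYTGBAMAAA), then reverse for 5'→3'.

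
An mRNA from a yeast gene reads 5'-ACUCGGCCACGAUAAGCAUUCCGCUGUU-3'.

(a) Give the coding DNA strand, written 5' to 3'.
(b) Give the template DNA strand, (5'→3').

(a) The coding strand matches the mRNA with U→T.
(b) The template strand is the reverse complement of the coding strand.

(a) 5'-ACTCGGCCACGATAAGCATTCCGCTGTT-3'
(b) 5'-AACAGCGGAATGCTTATCGTGGCCGAGT-3'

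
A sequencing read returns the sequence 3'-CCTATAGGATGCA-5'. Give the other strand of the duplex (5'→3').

The strand is given 3'→5', so its complement runs 5'→3' in the same left-to-right order: pair each base A↔T, G↔C.

5'-GGATATCCTACGT-3'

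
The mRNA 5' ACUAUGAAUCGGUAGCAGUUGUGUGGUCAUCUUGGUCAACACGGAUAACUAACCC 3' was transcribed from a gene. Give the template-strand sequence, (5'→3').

5'-GGGTTAGTTATCCGTGTTGACCAAGATGACCACACAACTGCTACCGATTCATAGT-3'

Replace U with T to get the coding DNA strand: ACTATGAATCGGTAGCAGTTGTGTGGTCATCTTGGTCAACACGGATAACTAACCC. The template strand is its reverse complement (complement TGATACTTAGCCATCGTCAACACACCAGTAGAACCAGTTGTGCCTATTGATTGGG, then reverse).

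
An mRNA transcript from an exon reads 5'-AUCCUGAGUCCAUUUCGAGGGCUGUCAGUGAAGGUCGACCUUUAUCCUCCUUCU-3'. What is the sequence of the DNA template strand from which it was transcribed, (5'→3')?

5'-AGAAGGAGGATAAAGGTCGACCTTCACTGACAGCCCTCGAAATGGACTCAGGAT-3'

Replace U with T to get the coding DNA strand: ATCCTGAGTCCATTTCGAGGGCTGTCAGTGAAGGTCGACCTTTATCCTCCTTCT. The template strand is its reverse complement (complement TAGGACTCAGGTAAAGCTCCCGACAGTCACTTCCAGCTGGAAATAGGAGGAAGA, then reverse).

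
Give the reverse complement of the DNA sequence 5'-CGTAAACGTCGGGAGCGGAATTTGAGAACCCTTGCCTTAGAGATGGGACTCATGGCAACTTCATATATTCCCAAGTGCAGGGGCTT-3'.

Complement each base (A↔T, G↔C): GCATTTGCAGCCCTCGCCTTAAACTCTTGGGAACGGAATCTCTACCCTGAGTACCGTTGAAGTATATAAGGGTTCACGTCCCCGAA. Then reverse.

5'-AAGCCCCTGCACTTGGGAATATATGAAGTTGCCATGAGTCCCATCTCTAAGGCAAGGGTTCTCAAATTCCGCTCCCGACGTTTACG-3'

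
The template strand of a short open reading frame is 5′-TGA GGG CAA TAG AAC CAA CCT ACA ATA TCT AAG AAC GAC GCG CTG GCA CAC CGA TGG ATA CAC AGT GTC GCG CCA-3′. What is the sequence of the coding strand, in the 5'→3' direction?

The coding strand is complementary and antiparallel to the template: take the complement (A↔T, G↔C) and reverse.

5'-TGGCGCGACACTGTGTATCCATCGGTGTGCCAGCGCGTCGTTCTTAGATATTGTAGGTTGGTTCTATTGCCCTCA-3'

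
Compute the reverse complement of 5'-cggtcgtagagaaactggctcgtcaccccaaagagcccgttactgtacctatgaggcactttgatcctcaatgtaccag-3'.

Complement each base (A↔T, G↔C): GCCAGCATCTCTTTGACCGAGCAGTGGGGTTTCTCGGGCAATGACATGGATACTCCGTGAAACTAGGAGTTACATGGTC. Then reverse.

5'-CTGGTACATTGAGGATCAAAGTGCCTCATAGGTACAGTAACGGGCTCTTTGGGGTGACGAGCCAGTTTCTCTACGACCG-3'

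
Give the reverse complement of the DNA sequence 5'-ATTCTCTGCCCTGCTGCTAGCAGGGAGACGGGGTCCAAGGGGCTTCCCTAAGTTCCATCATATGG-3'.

Complement each base (A↔T, G↔C): TAAGAGACGGGACGACGATCGTCCCTCTGCCCCAGGTTCCCCGAAGGGATTCAAGGTAGTATACC. Then reverse.

5'-CCATATGATGGAACTTAGGGAAGCCCCTTGGACCCCGTCTCCCTGCTAGCAGCAGGGCAGAGAAT-3'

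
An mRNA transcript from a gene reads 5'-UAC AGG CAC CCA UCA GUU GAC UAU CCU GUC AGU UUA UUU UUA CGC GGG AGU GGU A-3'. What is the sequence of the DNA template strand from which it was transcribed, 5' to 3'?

Replace U with T to get the coding DNA strand: TACAGGCACCCATCAGTTGACTATCCTGTCAGTTTATTTTTACGCGGGAGTGGTA. The template strand is its reverse complement (complement ATGTCCGTGGGTAGTCAACTGATAGGACAGTCAAATAAAAATGCGCCCTCACCAT, then reverse).

5'-TACCACTCCCGCGTAAAAATAAACTGACAGGATAGTCAACTGATGGGTGCCTGTA-3'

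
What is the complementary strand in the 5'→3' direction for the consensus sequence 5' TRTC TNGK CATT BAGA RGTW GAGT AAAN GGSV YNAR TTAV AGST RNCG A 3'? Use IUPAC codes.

5'-TCGNYASCTBTAAYTNRBSCCNTTTACTCWACYTCTVAATGMCNAGAYA-3'

Standard pairs A↔T, G↔C; ambiguity codes pair R↔Y, K↔M, W↔W, S↔S, B↔V, N↔N. Complement (AYAGANCMGTAAVTCTYCAWCTCATTTNCCSBRNTYAATBTCSAYNGCT), then reverse for 5'→3'.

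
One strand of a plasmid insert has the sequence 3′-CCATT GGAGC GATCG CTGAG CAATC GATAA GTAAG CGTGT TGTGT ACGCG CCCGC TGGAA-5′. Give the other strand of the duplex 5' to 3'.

5'-GGTAACCTCGCTAGCGACTCGTTAGCTATTCATTCGCACAACACATGCGCGGGCGACCTT-3'

The strand is given 3'→5', so its complement runs 5'→3' in the same left-to-right order: pair each base A↔T, G↔C.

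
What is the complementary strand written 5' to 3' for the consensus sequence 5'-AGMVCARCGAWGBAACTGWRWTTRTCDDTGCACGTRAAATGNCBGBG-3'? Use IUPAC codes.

5'-CVCVGNCATTTYACGTGCAHHGAYAAWYWCAGTTVCWTCGYTGBKCT-3'

Standard pairs A↔T, G↔C; ambiguity codes pair R↔Y, M↔K, W↔W, B↔V, D↔H, N↔N. Complement (TCKBGTYGCTWCVTTGACWYWAAYAGHHACGTGCAYTTTACNGVCVC), then reverse for 5'→3'.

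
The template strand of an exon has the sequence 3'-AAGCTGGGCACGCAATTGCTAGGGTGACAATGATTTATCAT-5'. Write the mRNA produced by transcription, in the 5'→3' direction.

Reading the template 3'→5' as shown, RNA polymerase pairs each base (A→U, T→A, G↔C) to build mRNA 5'→3' directly.

5'-UUCGACCCGUGCGUUAACGAUCCCACUGUUACUAAAUAGUA-3'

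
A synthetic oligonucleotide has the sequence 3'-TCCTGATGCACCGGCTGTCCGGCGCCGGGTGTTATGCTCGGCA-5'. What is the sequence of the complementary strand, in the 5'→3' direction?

5′-AGGACTACGTGGCCGACAGGCCGCGGCCCACAATACGAGCCGT-3′

The strand is given 3'→5', so its complement runs 5'→3' in the same left-to-right order: pair each base A↔T, G↔C.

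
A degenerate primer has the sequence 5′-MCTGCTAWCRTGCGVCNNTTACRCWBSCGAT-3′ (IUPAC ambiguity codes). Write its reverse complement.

5′-ATCGSVWGYGTAANNGBCGCAYGWTAGCAGK-3′

Standard pairs A↔T, G↔C; ambiguity codes pair R↔Y, M↔K, W↔W, S↔S, B↔V, N↔N. Complement (KGACGATWGYACGCBGNNAATGYGWVSGCTA), then reverse for 5'→3'.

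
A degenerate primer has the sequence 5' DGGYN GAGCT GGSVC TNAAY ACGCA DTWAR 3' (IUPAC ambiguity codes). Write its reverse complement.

Standard pairs A↔T, G↔C; ambiguity codes pair R↔Y, W↔W, S↔S, D↔H, V↔B, N↔N. Complement (HCCRNCTCGACCSBGANTTRTGCGTHAWTY), then reverse for 5'→3'.

5'-YTWAHTGCGTRTTNAGBSCCAGCTCNRCCH-3'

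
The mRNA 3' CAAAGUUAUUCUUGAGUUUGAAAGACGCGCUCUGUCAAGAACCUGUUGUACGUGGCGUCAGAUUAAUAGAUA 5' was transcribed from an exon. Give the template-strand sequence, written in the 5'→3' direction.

Written 5'→3' the mRNA is AUAGAUAAUUAGACUGCGGUGCAUGUUGUCCAAGAACUGUCUCGCGCAGAAAGUUUGAGUUCUUAUUGAAAC, so the coding DNA strand is ATAGATAATTAGACTGCGGTGCATGTTGTCCAAGAACTGTCTCGCGCAGAAAGTTTGAGTTCTTATTGAAAC. The template is its reverse complement.

5'-GTTTCAATAAGAACTCAAACTTTCTGCGCGAGACAGTTCTTGGACAACATGCACCGCAGTCTAATTATCTAT-3'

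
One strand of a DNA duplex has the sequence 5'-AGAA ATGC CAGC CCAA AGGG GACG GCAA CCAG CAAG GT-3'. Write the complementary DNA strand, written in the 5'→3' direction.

The complement of AGAAATGCCAGCCCAAAGGGGACGGCAACCAGCAAGGT is TCTTTACGGTCGGGTTTCCCCTGCCGTTGGTCGTTCCA (A↔T, G↔C). DNA strands are antiparallel, so the complementary strand runs 3'→5'; reversing gives the 5'→3' form.

5'-ACCTTGCTGGTTGCCGTCCCCTTTGGGCTGGCATTTCT-3'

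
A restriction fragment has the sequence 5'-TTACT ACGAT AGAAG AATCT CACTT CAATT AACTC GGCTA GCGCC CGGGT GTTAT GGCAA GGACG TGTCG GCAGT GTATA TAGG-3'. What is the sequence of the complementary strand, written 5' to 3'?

The complement of TTACTACGATAGAAGAATCTCACTTCAATTAACTCGGCTAGCGCCCGGGTGTTATGGCAAGGACGTGTCGGCAGTGTATATAGG is AATGATGCTATCTTCTTAGAGTGAAGTTAATTGAGCCGATCGCGGGCCCACAATACCGTTCCTGCACAGCCGTCACATATATCC (A↔T, G↔C). DNA strands are antiparallel, so the complementary strand runs 3'→5'; reversing gives the 5'→3' form.

5′-CCTATATACACTGCCGACACGTCCTTGCCATAACACCCGGGCGCTAGCCGAGTTAATTGAAGTGAGATTCTTCTATCGTAGTAA-3′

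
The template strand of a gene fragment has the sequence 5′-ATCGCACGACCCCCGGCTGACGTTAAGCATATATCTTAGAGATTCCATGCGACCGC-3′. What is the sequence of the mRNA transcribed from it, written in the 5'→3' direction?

5'-GCGGUCGCAUGGAAUCUCUAAGAUAUAUGCUUAACGUCAGCCGGGGGUCGUGCGAU-3'

RNA polymerase reads the template 3'→5' and synthesizes mRNA 5'→3' by base-pairing (A→U, T→A, G↔C). The complement of the template is TAGCGTGCTGGGGGCCGACTGCAATTCGTATATAGAATCTCTAAGGTACGCTGGCG; antiparallel, so 5'→3' the coding strand is GCGGTCGCATGGAATCTCTAAGATATATGCTTAACGTCAGCCGGGGGTCGTGCGAT. Replace T with U for the mRNA.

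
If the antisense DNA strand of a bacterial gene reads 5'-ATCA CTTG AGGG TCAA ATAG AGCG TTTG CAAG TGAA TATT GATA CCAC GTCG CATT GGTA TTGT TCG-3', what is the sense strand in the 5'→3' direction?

5'-CGAACAATACCAATGCGACGTGGTATCAATATTCACTTGCAAACGCTCTATTTGACCCTCAAGTGAT-3'

The coding strand is complementary and antiparallel to the template: take the complement (A↔T, G↔C) and reverse.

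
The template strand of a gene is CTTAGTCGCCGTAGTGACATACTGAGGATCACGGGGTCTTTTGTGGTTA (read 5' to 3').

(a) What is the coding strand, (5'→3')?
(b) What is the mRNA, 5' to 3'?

(a) The coding strand is the reverse complement of the template: complement GAATCAGCGGCATCACTGTATGACTCCTAGTGCCCCAGAAAACACCAAT, then reverse.
(b) mRNA has the coding-strand sequence with T→U.

(a) 5'-TAACCACAAAAGACCCCGTGATCCTCAGTATGTCACTACGGCGACTAAG-3'
(b) 5'-UAACCACAAAAGACCCCGUGAUCCUCAGUAUGUCACUACGGCGACUAAG-3'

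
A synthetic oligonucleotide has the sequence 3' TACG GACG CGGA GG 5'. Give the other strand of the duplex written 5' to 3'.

5'-ATGCCTGCGCCTCC-3'

The strand is given 3'→5', so its complement runs 5'→3' in the same left-to-right order: pair each base A↔T, G↔C.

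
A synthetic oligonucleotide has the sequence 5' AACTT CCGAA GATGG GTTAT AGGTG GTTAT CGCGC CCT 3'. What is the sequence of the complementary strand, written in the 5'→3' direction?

5'-AGGGCGCGATAACCACCTATAACCCATCTTCGGAAGTT-3'

Pairing A↔T and G↔C gives TTGAAGGCTTCTACCCAATATCCACCAATAGCGCGGGA, running 3'→5'. Reverse for the 5'→3' convention.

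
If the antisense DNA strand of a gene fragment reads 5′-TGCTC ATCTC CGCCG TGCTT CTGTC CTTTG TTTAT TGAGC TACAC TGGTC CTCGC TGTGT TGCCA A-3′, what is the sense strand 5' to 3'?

The coding strand is complementary and antiparallel to the template: take the complement (A↔T, G↔C) and reverse.

5'-TTGGCAACACAGCGAGGACCAGTGTAGCTCAATAAACAAAGGACAGAAGCACGGCGGAGATGAGCA-3'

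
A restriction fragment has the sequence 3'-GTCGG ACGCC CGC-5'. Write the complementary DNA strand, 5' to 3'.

5'-CAGCCTGCGGGCG-3'

The strand is given 3'→5', so its complement runs 5'→3' in the same left-to-right order: pair each base A↔T, G↔C.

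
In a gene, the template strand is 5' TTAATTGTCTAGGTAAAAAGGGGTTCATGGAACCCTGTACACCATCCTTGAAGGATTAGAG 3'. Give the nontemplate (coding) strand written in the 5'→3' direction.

5'-CTCTAATCCTTCAAGGATGGTGTACAGGGTTCCATGAACCCCTTTTTACCTAGACAATTAA-3'

The coding strand is complementary and antiparallel to the template: take the complement (A↔T, G↔C) and reverse.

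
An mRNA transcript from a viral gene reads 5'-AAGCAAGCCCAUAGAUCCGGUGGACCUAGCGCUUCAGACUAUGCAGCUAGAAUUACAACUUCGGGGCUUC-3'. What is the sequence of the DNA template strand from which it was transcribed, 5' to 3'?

5'-GAAGCCCCGAAGTTGTAATTCTAGCTGCATAGTCTGAAGCGCTAGGTCCACCGGATCTATGGGCTTGCTT-3'

Replace U with T to get the coding DNA strand: AAGCAAGCCCATAGATCCGGTGGACCTAGCGCTTCAGACTATGCAGCTAGAATTACAACTTCGGGGCTTC. The template strand is its reverse complement (complement TTCGTTCGGGTATCTAGGCCACCTGGATCGCGAAGTCTGATACGTCGATCTTAATGTTGAAGCCCCGAAG, then reverse).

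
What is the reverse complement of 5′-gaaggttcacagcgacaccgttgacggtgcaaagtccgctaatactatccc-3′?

5'-GGGATAGTATTAGCGGACTTTGCACCGTCAACGGTGTCGCTGTGAACCTTC-3'

Complement each base (A↔T, G↔C): CTTCCAAGTGTCGCTGTGGCAACTGCCACGTTTCAGGCGATTATGATAGGG. Then reverse.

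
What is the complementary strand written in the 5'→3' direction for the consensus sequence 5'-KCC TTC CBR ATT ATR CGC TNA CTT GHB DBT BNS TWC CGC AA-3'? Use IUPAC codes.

5'-TTGCGGWASNVAVHVDCAAGTNAGCGYATAATYVGGAAGGM-3'

Standard pairs A↔T, G↔C; ambiguity codes pair R↔Y, K↔M, W↔W, S↔S, B↔V, D↔H, N↔N. Complement (MGGAAGGVYTAATAYGCGANTGAACDVHVAVNSAWGGCGTT), then reverse for 5'→3'.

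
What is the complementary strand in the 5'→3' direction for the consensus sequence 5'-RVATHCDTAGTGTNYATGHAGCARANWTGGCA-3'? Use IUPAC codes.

5'-TGCCAWNTYTGCTDCATRNACACTAHGDATBY-3'

Standard pairs A↔T, G↔C; ambiguity codes pair R↔Y, W↔W, D↔H, V↔B, N↔N. Complement (YBTADGHATCACANRTACDTCGTYTNWACCGT), then reverse for 5'→3'.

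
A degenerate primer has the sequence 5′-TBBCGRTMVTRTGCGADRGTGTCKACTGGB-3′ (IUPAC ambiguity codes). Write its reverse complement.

5′-VCCAGTMGACACYHTCGCAYABKAYCGVVA-3′

Standard pairs A↔T, G↔C; ambiguity codes pair R↔Y, M↔K, B↔V, D↔H. Complement (AVVGCYAKBAYACGCTHYCACAGMTGACCV), then reverse for 5'→3'.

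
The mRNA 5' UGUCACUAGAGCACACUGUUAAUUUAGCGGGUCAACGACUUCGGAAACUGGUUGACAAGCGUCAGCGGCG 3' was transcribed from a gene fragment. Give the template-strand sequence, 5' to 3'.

Replace U with T to get the coding DNA strand: TGTCACTAGAGCACACTGTTAATTTAGCGGGTCAACGACTTCGGAAACTGGTTGACAAGCGTCAGCGGCG. The template strand is its reverse complement (complement ACAGTGATCTCGTGTGACAATTAAATCGCCCAGTTGCTGAAGCCTTTGACCAACTGTTCGCAGTCGCCGC, then reverse).

5'-CGCCGCTGACGCTTGTCAACCAGTTTCCGAAGTCGTTGACCCGCTAAATTAACAGTGTGCTCTAGTGACA-3'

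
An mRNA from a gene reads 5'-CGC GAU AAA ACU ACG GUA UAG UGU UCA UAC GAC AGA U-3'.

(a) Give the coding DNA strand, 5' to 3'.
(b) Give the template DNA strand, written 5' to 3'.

(a) 5'-CGCGATAAAACTACGGTATAGTGTTCATACGACAGAT-3'
(b) 5'-ATCTGTCGTATGAACACTATACCGTAGTTTTATCGCG-3'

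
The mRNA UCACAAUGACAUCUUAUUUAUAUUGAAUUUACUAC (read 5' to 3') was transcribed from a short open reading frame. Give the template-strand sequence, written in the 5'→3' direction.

5'-GTAGTAAATTCAATATAAATAAGATGTCATTGTGA-3'

Replace U with T to get the coding DNA strand: TCACAATGACATCTTATTTATATTGAATTTACTAC. The template strand is its reverse complement (complement AGTGTTACTGTAGAATAAATATAACTTAAATGATG, then reverse).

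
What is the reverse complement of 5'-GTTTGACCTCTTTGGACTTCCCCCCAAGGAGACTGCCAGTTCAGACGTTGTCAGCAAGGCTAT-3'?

Reading the sequence 3'→5' and pairing each base (A↔T, G↔C) gives the reverse complement directly.

5'-ATAGCCTTGCTGACAACGTCTGAACTGGCAGTCTCCTTGGGGGGAAGTCCAAAGAGGTCAAAC-3'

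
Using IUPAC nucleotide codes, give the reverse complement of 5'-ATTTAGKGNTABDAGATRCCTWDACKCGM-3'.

5′-KCGMGTHWAGGYATCTHVTANCMCTAAAT-3′

Standard pairs A↔T, G↔C; ambiguity codes pair R↔Y, M↔K, W↔W, B↔V, D↔H, N↔N. Complement (TAAATCMCNATVHTCTAYGGAWHTGMGCK), then reverse for 5'→3'.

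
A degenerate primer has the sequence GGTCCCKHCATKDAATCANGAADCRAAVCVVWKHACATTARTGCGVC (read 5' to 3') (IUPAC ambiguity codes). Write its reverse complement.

5'-GBCGCAYTAATGTDMWBBGBTTYGHTTCNTGATTHMATGDMGGGACC-3'

Standard pairs A↔T, G↔C; ambiguity codes pair R↔Y, K↔M, W↔W, D↔H, V↔B, N↔N. Complement (CCAGGGMDGTAMHTTAGTNCTTHGYTTBGBBWMDTGTAATYACGCBG), then reverse for 5'→3'.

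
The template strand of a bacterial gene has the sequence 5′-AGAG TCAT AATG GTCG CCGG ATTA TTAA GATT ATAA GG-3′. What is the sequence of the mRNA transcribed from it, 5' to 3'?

RNA polymerase reads the template 3'→5' and synthesizes mRNA 5'→3' by base-pairing (A→U, T→A, G↔C). The complement of the template is TCTCAGTATTACCAGCGGCCTAATAATTCTAATATTCC; antiparallel, so 5'→3' the coding strand is CCTTATAATCTTAATAATCCGGCGACCATTATGACTCT. Replace T with U for the mRNA.

5'-CCUUAUAAUCUUAAUAAUCCGGCGACCAUUAUGACUCU-3'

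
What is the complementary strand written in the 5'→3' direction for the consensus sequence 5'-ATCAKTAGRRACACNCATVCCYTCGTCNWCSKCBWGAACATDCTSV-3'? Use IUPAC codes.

5′-BSAGHATGTTCWVGMSGWNGACGARGGBATGNGTGTYYCTAMTGAT-3′

Standard pairs A↔T, G↔C; ambiguity codes pair R↔Y, K↔M, W↔W, S↔S, B↔V, D↔H, N↔N. Complement (TAGTMATCYYTGTGNGTABGGRAGCAGNWGSMGVWCTTGTAHGASB), then reverse for 5'→3'.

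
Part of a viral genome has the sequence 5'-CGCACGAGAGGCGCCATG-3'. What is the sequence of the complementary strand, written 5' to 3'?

5'-CATGGCGCCTCTCGTGCG-3'

The complement of CGCACGAGAGGCGCCATG is GCGTGCTCTCCGCGGTAC (A↔T, G↔C). DNA strands are antiparallel, so the complementary strand runs 3'→5'; reversing gives the 5'→3' form.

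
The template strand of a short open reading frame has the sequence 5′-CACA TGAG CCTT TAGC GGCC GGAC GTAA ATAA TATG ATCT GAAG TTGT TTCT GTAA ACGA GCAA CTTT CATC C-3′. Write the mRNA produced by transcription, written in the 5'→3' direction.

The mRNA has the sequence of the coding strand (reverse complement of the template) with T→U. Reverse complement of CACATGAGCCTTTAGCGGCCGGACGTAAATAATATGATCTGAAGTTGTTTCTGTAAACGAGCAACTTTCATCC is GGATGAAAGTTGCTCGTTTACAGAAACAACTTCAGATCATATTATTTACGTCCGGCCGCTAAAGGCTCATGTG; then T→U.

5'-GGAUGAAAGUUGCUCGUUUACAGAAACAACUUCAGAUCAUAUUAUUUACGUCCGGCCGCUAAAGGCUCAUGUG-3'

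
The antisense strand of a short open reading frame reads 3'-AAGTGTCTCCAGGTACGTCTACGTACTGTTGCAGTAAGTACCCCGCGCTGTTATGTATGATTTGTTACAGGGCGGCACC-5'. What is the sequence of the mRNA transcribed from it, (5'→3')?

Reading the template 3'→5' as shown, RNA polymerase pairs each base (A→U, T→A, G↔C) to build mRNA 5'→3' directly.

5'-UUCACAGAGGUCCAUGCAGAUGCAUGACAACGUCAUUCAUGGGGCGCGACAAUACAUACUAAACAAUGUCCCGCCGUGG-3'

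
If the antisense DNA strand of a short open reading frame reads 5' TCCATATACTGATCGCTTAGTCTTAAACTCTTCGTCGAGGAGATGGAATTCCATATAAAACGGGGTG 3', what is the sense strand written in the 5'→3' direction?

The coding strand is complementary and antiparallel to the template: take the complement (A↔T, G↔C) and reverse.

5'-CACCCCGTTTTATATGGAATTCCATCTCCTCGACGAAGAGTTTAAGACTAAGCGATCAGTATATGGA-3'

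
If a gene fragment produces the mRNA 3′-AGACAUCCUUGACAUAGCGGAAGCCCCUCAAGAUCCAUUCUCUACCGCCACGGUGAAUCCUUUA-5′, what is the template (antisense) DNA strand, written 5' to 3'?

5'-TCTGTAGGAACTGTATCGCCTTCGGGGAGTTCTAGGTAAGAGATGGCGGTGCCACTTAGGAAAT-3'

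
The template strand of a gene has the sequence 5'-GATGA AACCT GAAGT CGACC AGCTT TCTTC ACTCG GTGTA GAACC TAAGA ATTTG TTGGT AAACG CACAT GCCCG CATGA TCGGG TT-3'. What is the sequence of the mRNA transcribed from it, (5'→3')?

RNA polymerase reads the template 3'→5' and synthesizes mRNA 5'→3' by base-pairing (A→U, T→A, G↔C). The complement of the template is CTACTTTGGACTTCAGCTGGTCGAAAGAAGTGAGCCACATCTTGGATTCTTAAACAACCATTTGCGTGTACGGGCGTACTAGCCCAA; antiparallel, so 5'→3' the coding strand is AACCCGATCATGCGGGCATGTGCGTTTACCAACAAATTCTTAGGTTCTACACCGAGTGAAGAAAGCTGGTCGACTTCAGGTTTCATC. Replace T with U for the mRNA.

5'-AACCCGAUCAUGCGGGCAUGUGCGUUUACCAACAAAUUCUUAGGUUCUACACCGAGUGAAGAAAGCUGGUCGACUUCAGGUUUCAUC-3'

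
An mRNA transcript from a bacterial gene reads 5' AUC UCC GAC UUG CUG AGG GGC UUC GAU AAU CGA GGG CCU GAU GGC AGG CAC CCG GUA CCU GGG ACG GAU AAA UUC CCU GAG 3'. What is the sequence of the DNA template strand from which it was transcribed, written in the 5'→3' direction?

Replace U with T to get the coding DNA strand: ATCTCCGACTTGCTGAGGGGCTTCGATAATCGAGGGCCTGATGGCAGGCACCCGGTACCTGGGACGGATAAATTCCCTGAG. The template strand is its reverse complement (complement TAGAGGCTGAACGACTCCCCGAAGCTATTAGCTCCCGGACTACCGTCCGTGGGCCATGGACCCTGCCTATTTAAGGGACTC, then reverse).

5'-CTCAGGGAATTTATCCGTCCCAGGTACCGGGTGCCTGCCATCAGGCCCTCGATTATCGAAGCCCCTCAGCAAGTCGGAGAT-3'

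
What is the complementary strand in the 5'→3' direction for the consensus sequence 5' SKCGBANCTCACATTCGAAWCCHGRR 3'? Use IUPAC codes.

Standard pairs A↔T, G↔C; ambiguity codes pair R↔Y, K↔M, W↔W, S↔S, B↔V, H↔D, N↔N. Complement (SMGCVTNGAGTGTAAGCTTWGGDCYY), then reverse for 5'→3'.

5'-YYCDGGWTTCGAATGTGAGNTVCGMS-3'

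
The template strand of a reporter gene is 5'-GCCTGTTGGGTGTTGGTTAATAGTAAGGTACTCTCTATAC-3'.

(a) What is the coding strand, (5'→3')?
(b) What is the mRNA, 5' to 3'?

(a) 5'-GTATAGAGAGTACCTTACTATTAACCAACACCCAACAGGC-3'
(b) 5'-GUAUAGAGAGUACCUUACUAUUAACCAACACCCAACAGGC-3'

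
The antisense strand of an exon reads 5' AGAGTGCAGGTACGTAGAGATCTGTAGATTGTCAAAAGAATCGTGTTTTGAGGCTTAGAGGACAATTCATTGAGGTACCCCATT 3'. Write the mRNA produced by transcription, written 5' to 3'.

5'-AAUGGGGUACCUCAAUGAAUUGUCCUCUAAGCCUCAAAACACGAUUCUUUUGACAAUCUACAGAUCUCUACGUACCUGCACUCU-3'

RNA polymerase reads the template 3'→5' and synthesizes mRNA 5'→3' by base-pairing (A→U, T→A, G↔C). The complement of the template is TCTCACGTCCATGCATCTCTAGACATCTAACAGTTTTCTTAGCACAAAACTCCGAATCTCCTGTTAAGTAACTCCATGGGGTAA; antiparallel, so 5'→3' the coding strand is AATGGGGTACCTCAATGAATTGTCCTCTAAGCCTCAAAACACGATTCTTTTGACAATCTACAGATCTCTACGTACCTGCACTCT. Replace T with U for the mRNA.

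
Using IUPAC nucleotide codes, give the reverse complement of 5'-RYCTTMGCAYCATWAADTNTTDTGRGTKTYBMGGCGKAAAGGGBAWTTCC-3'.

5'-GGAAWTVCCCTTTMCGCCKVRAMACYCAHAANAHTTWATGRTGCKAAGRY-3'

Standard pairs A↔T, G↔C; ambiguity codes pair R↔Y, M↔K, W↔W, B↔V, D↔H, N↔N. Complement (YRGAAKCGTRGTAWTTHANAAHACYCAMARVKCCGCMTTTCCCVTWAAGG), then reverse for 5'→3'.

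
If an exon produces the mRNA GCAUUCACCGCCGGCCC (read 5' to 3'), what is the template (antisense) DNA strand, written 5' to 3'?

Replace U with T to get the coding DNA strand: GCATTCACCGCCGGCCC. The template strand is its reverse complement (complement CGTAAGTGGCGGCCGGG, then reverse).

5'-GGGCCGGCGGTGAATGC-3'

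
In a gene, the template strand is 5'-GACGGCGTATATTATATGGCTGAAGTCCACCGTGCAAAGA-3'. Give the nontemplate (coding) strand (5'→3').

The coding strand is complementary and antiparallel to the template: take the complement (A↔T, G↔C) and reverse.

5'-TCTTTGCACGGTGGACTTCAGCCATATAATATACGCCGTC-3'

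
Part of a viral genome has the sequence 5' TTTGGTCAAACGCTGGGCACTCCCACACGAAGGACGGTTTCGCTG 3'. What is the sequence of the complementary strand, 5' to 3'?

The complement of TTTGGTCAAACGCTGGGCACTCCCACACGAAGGACGGTTTCGCTG is AAACCAGTTTGCGACCCGTGAGGGTGTGCTTCCTGCCAAAGCGAC (A↔T, G↔C). DNA strands are antiparallel, so the complementary strand runs 3'→5'; reversing gives the 5'→3' form.

5'-CAGCGAAACCGTCCTTCGTGTGGGAGTGCCCAGCGTTTGACCAAA-3'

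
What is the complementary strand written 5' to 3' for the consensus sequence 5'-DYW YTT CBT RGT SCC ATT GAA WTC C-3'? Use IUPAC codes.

5'-GGAWTTCAATGGSACYAVGAARWRH-3'

Standard pairs A↔T, G↔C; ambiguity codes pair R↔Y, W↔W, S↔S, B↔V, D↔H. Complement (HRWRAAGVAYCASGGTAACTTWAGG), then reverse for 5'→3'.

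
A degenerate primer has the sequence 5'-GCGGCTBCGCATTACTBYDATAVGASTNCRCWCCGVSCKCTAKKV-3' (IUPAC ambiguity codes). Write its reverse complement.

Standard pairs A↔T, G↔C; ambiguity codes pair R↔Y, K↔M, W↔W, S↔S, B↔V, D↔H, N↔N. Complement (CGCCGAVGCGTAATGAVRHTATBCTSANGYGWGGCBSGMGATMMB), then reverse for 5'→3'.

5'-BMMTAGMGSBCGGWGYGNASTCBTATHRVAGTAATGCGVAGCCGC-3'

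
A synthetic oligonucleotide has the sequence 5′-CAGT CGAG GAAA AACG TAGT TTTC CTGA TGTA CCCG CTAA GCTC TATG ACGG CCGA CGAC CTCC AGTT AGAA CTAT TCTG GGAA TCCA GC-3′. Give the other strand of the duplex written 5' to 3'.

5'-GCTGGATTCCCAGAATAGTTCTAACTGGAGGTCGTCGGCCGTCATAGAGCTTAGCGGGTACATCAGGAAAACTACGTTTTTCCTCGACTG-3'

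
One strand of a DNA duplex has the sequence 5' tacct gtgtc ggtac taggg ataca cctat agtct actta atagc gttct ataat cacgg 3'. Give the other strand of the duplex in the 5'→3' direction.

5'-CCGTGATTATAGAACGCTATTAAGTAGACTATAGGTGTATCCCTAGTACCGACACAGGTA-3'

Pairing A↔T and G↔C gives ATGGACACAGCCATGATCCCTATGTGGATATCAGATGAATTATCGCAAGATATTAGTGCC, running 3'→5'. Reverse for the 5'→3' convention.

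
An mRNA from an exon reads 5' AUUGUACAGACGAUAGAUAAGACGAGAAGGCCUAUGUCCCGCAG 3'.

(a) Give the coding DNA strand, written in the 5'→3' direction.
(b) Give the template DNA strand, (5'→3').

(a) The coding strand matches the mRNA with U→T.
(b) The template strand is the reverse complement of the coding strand.

(a) 5′-ATTGTACAGACGATAGATAAGACGAGAAGGCCTATGTCCCGCAG-3′
(b) 5'-CTGCGGGACATAGGCCTTCTCGTCTTATCTATCGTCTGTACAAT-3'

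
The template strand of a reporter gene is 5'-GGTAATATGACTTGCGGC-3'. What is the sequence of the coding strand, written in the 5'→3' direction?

The coding strand is complementary and antiparallel to the template: take the complement (A↔T, G↔C) and reverse.

5'-GCCGCAAGTCATATTACC-3'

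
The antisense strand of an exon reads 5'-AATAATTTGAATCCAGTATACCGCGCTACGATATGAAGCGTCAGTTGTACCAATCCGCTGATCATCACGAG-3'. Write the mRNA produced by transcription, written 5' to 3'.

5'-CUCGUGAUGAUCAGCGGAUUGGUACAACUGACGCUUCAUAUCGUAGCGCGGUAUACUGGAUUCAAAUUAUU-3'

RNA polymerase reads the template 3'→5' and synthesizes mRNA 5'→3' by base-pairing (A→U, T→A, G↔C). The complement of the template is TTATTAAACTTAGGTCATATGGCGCGATGCTATACTTCGCAGTCAACATGGTTAGGCGACTAGTAGTGCTC; antiparallel, so 5'→3' the coding strand is CTCGTGATGATCAGCGGATTGGTACAACTGACGCTTCATATCGTAGCGCGGTATACTGGATTCAAATTATT. Replace T with U for the mRNA.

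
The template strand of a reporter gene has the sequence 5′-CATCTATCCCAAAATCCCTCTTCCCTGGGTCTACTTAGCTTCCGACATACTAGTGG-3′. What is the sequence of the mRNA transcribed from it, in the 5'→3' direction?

5'-CCACUAGUAUGUCGGAAGCUAAGUAGACCCAGGGAAGAGGGAUUUUGGGAUAGAUG-3'

The mRNA has the sequence of the coding strand (reverse complement of the template) with T→U. Reverse complement of CATCTATCCCAAAATCCCTCTTCCCTGGGTCTACTTAGCTTCCGACATACTAGTGG is CCACTAGTATGTCGGAAGCTAAGTAGACCCAGGGAAGAGGGATTTTGGGATAGATG; then T→U.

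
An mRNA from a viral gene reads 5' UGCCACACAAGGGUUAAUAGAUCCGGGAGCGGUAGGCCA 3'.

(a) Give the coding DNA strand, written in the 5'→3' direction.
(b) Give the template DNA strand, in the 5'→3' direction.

(a) The coding strand matches the mRNA with U→T.
(b) The template strand is the reverse complement of the coding strand.

(a) 5'-TGCCACACAAGGGTTAATAGATCCGGGAGCGGTAGGCCA-3'
(b) 5'-TGGCCTACCGCTCCCGGATCTATTAACCCTTGTGTGGCA-3'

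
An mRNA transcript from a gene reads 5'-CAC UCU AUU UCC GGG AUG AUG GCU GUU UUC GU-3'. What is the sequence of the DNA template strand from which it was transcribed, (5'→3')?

Replace U with T to get the coding DNA strand: CACTCTATTTCCGGGATGATGGCTGTTTTCGT. The template strand is its reverse complement (complement GTGAGATAAAGGCCCTACTACCGACAAAAGCA, then reverse).

5'-ACGAAAACAGCCATCATCCCGGAAATAGAGTG-3'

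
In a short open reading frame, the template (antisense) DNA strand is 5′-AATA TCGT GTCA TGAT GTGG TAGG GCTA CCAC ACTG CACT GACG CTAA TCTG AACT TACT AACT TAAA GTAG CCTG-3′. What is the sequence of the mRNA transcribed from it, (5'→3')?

The mRNA has the sequence of the coding strand (reverse complement of the template) with T→U. Reverse complement of AATATCGTGTCATGATGTGGTAGGGCTACCACACTGCACTGACGCTAATCTGAACTTACTAACTTAAAGTAGCCTG is CAGGCTACTTTAAGTTAGTAAGTTCAGATTAGCGTCAGTGCAGTGTGGTAGCCCTACCACATCATGACACGATATT; then T→U.

5′-CAGGCUACUUUAAGUUAGUAAGUUCAGAUUAGCGUCAGUGCAGUGUGGUAGCCCUACCACAUCAUGACACGAUAUU-3′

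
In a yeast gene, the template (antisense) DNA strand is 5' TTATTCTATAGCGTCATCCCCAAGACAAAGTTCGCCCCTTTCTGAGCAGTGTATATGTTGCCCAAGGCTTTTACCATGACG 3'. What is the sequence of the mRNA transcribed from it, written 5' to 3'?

5'-CGUCAUGGUAAAAGCCUUGGGCAACAUAUACACUGCUCAGAAAGGGGCGAACUUUGUCUUGGGGAUGACGCUAUAGAAUAA-3'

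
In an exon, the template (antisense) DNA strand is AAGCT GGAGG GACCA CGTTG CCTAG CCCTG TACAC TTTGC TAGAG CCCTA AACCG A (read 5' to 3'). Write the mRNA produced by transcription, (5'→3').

RNA polymerase reads the template 3'→5' and synthesizes mRNA 5'→3' by base-pairing (A→U, T→A, G↔C). The complement of the template is TTCGACCTCCCTGGTGCAACGGATCGGGACATGTGAAACGATCTCGGGATTTGGCT; antiparallel, so 5'→3' the coding strand is TCGGTTTAGGGCTCTAGCAAAGTGTACAGGGCTAGGCAACGTGGTCCCTCCAGCTT. Replace T with U for the mRNA.

5'-UCGGUUUAGGGCUCUAGCAAAGUGUACAGGGCUAGGCAACGUGGUCCCUCCAGCUU-3'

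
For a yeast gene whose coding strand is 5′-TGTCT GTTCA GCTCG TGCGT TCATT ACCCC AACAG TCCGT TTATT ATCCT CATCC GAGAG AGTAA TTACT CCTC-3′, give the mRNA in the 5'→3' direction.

mRNA has the coding-strand sequence with U in place of T.

5'-UGUCUGUUCAGCUCGUGCGUUCAUUACCCCAACAGUCCGUUUAUUAUCCUCAUCCGAGAGAGUAAUUACUCCUC-3'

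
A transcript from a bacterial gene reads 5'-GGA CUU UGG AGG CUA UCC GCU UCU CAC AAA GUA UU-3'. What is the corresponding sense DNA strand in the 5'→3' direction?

The coding DNA strand has the same 5'→3' sequence as the mRNA with U replaced by T.

5′-GGACTTTGGAGGCTATCCGCTTCTCACAAAGTATT-3′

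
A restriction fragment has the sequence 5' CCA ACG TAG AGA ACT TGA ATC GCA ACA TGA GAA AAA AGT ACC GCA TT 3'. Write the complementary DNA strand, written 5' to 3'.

Pairing A↔T and G↔C gives GGTTGCATCTCTTGAACTTAGCGTTGTACTCTTTTTTCATGGCGTAA, running 3'→5'. Reverse for the 5'→3' convention.

5′-AATGCGGTACTTTTTTCTCATGTTGCGATTCAAGTTCTCTACGTTGG-3′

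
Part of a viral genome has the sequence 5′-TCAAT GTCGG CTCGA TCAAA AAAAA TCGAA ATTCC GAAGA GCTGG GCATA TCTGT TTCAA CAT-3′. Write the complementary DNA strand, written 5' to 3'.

5'-ATGTTGAAACAGATATGCCCAGCTCTTCGGAATTTCGATTTTTTTTGATCGAGCCGACATTGA-3'

Pairing A↔T and G↔C gives AGTTACAGCCGAGCTAGTTTTTTTTAGCTTTAAGGCTTCTCGACCCGTATAGACAAAGTTGTA, running 3'→5'. Reverse for the 5'→3' convention.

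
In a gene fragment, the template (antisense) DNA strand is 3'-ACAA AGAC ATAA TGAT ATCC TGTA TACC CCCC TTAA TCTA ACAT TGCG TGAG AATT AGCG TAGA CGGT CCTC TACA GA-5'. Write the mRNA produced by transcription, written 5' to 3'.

5'-UGUUUCUGUAUUACUAUAGGACAUAUGGGGGGAAUUAGAUUGUAACGCACUCUUAAUCGCAUCUGCCAGGAGAUGUCU-3'

Reading the template 3'→5' as shown, RNA polymerase pairs each base (A→U, T→A, G↔C) to build mRNA 5'→3' directly.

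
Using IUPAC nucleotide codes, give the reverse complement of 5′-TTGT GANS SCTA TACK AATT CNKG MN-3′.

Standard pairs A↔T, G↔C; ambiguity codes pair M↔K, S↔S, N↔N. Complement (AACACTNSSGATATGMTTAAGNMCKN), then reverse for 5'→3'.

5'-NKCMNGAATTMGTATAGSSNTCACAA-3'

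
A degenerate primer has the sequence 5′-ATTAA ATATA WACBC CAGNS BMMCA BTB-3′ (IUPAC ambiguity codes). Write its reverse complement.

5'-VAVTGKKVSNCTGGVGTWTATATTTAAT-3'

Standard pairs A↔T, G↔C; ambiguity codes pair M↔K, W↔W, S↔S, B↔V, N↔N. Complement (TAATTTATATWTGVGGTCNSVKKGTVAV), then reverse for 5'→3'.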